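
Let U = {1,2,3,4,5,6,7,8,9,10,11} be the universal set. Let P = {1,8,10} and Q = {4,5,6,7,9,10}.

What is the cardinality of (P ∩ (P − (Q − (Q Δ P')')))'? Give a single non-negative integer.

9

P' = {2,3,4,5,6,7,9,11}
Q Δ P' = {2,3,10,11}
(Q Δ P')' = {1,4,5,6,7,8,9}
Q − (Q Δ P')' = {10}
P − (Q − (Q Δ P')') = {1,8}
P ∩ (P − (Q − (Q Δ P')')) = {1,8}
(P ∩ (P − (Q − (Q Δ P')')))' = {2,3,4,5,6,7,9,10,11}
|(P ∩ (P − (Q − (Q Δ P')')))'| = 9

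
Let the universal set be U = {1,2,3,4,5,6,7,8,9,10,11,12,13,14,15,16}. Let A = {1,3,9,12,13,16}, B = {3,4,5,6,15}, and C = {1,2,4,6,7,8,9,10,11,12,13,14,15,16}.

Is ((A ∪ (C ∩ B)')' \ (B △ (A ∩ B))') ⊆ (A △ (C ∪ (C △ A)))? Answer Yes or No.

C ∩ B = {4,6,15}
(C ∩ B)' = {1,2,3,5,7,8,9,10,11,12,13,14,16}
A ∪ (C ∩ B)' = {1,2,3,5,7,8,9,10,11,12,13,14,16}
(A ∪ (C ∩ B)')' = {4,6,15}
A ∩ B = {3}
B △ (A ∩ B) = {4,5,6,15}
(B △ (A ∩ B))' = {1,2,3,7,8,9,10,11,12,13,14,16}
(A ∪ (C ∩ B)')' \ (B △ (A ∩ B))' = {4,6,15}
C △ A = {2,3,4,6,7,8,10,11,14,15}
C ∪ (C △ A) = {1,2,3,4,6,7,8,9,10,11,12,13,14,15,16}
A △ (C ∪ (C △ A)) = {2,4,6,7,8,10,11,14,15}
Every element of {4,6,15} is in {2,4,6,7,8,10,11,14,15}, so (A ∪ (C ∩ B)')' \ (B △ (A ∩ B))' ⊆ A △ (C ∪ (C △ A)).

Yes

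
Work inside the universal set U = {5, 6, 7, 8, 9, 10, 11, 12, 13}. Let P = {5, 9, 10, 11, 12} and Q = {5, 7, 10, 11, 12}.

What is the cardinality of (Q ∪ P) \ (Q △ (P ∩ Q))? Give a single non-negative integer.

5

Q ∪ P = {5, 7, 9, 10, 11, 12}
P ∩ Q = {5, 10, 11, 12}
Q △ (P ∩ Q) = {7}
(Q ∪ P) \ (Q △ (P ∩ Q)) = {5, 9, 10, 11, 12}
|(Q ∪ P) \ (Q △ (P ∩ Q))| = 5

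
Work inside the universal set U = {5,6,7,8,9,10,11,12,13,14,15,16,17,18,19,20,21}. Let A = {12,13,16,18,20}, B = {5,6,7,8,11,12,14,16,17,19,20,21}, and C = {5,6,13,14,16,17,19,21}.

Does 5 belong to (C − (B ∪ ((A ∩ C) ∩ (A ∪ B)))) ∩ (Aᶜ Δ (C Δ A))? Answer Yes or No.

5 ∉ A and 5 ∈ C, so 5 ∉ A ∩ C
5 ∉ A and 5 ∈ B, so 5 ∈ A ∪ B
5 ∉ (A ∩ C) and 5 ∈ (A ∪ B), so 5 ∉ (A ∩ C) ∩ (A ∪ B)
5 ∈ B and 5 ∉ ((A ∩ C) ∩ (A ∪ B)), so 5 ∈ B ∪ ((A ∩ C) ∩ (A ∪ B))
5 ∈ C and 5 ∈ (B ∪ ((A ∩ C) ∩ (A ∪ B))), so 5 ∉ C − (B ∪ ((A ∩ C) ∩ (A ∪ B)))
5 ∉ A, so 5 ∈ Aᶜ
5 ∈ C and 5 ∉ A, so 5 ∈ C Δ A
5 ∈ Aᶜ and 5 ∈ (C Δ A), so 5 ∉ Aᶜ Δ (C Δ A)
5 ∉ (C − (B ∪ ((A ∩ C) ∩ (A ∪ B)))) and 5 ∉ (Aᶜ Δ (C Δ A)), so 5 ∉ (C − (B ∪ ((A ∩ C) ∩ (A ∪ B)))) ∩ (Aᶜ Δ (C Δ A))

No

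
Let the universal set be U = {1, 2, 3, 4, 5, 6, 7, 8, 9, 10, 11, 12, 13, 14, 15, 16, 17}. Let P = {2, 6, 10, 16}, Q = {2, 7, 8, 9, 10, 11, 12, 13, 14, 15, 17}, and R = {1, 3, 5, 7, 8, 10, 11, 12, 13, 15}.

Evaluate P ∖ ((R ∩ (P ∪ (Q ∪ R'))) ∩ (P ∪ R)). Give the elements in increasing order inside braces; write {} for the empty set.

R' = {2, 4, 6, 9, 14, 16, 17}
Q ∪ R' = {2, 4, 6, 7, 8, 9, 10, 11, 12, 13, 14, 15, 16, 17}
P ∪ (Q ∪ R') = {2, 4, 6, 7, 8, 9, 10, 11, 12, 13, 14, 15, 16, 17}
R ∩ (P ∪ (Q ∪ R')) = {7, 8, 10, 11, 12, 13, 15}
P ∪ R = {1, 2, 3, 5, 6, 7, 8, 10, 11, 12, 13, 15, 16}
(R ∩ (P ∪ (Q ∪ R'))) ∩ (P ∪ R) = {7, 8, 10, 11, 12, 13, 15}
P ∖ ((R ∩ (P ∪ (Q ∪ R'))) ∩ (P ∪ R)) = {2, 6, 16}

{2, 6, 16}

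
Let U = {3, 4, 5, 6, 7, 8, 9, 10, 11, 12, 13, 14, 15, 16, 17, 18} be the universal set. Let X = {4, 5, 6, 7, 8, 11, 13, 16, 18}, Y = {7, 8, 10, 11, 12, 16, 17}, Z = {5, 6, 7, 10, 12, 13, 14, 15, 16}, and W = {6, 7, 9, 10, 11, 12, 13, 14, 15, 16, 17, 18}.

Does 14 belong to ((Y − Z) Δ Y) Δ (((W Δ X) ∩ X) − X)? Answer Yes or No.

14 ∉ Y and 14 ∈ Z, so 14 ∉ Y − Z
14 ∉ (Y − Z) and 14 ∉ Y, so 14 ∉ (Y − Z) Δ Y
14 ∈ W and 14 ∉ X, so 14 ∈ W Δ X
14 ∈ (W Δ X) and 14 ∉ X, so 14 ∉ (W Δ X) ∩ X
14 ∉ ((W Δ X) ∩ X) and 14 ∉ X, so 14 ∉ ((W Δ X) ∩ X) − X
14 ∉ ((Y − Z) Δ Y) and 14 ∉ (((W Δ X) ∩ X) − X), so 14 ∉ ((Y − Z) Δ Y) Δ (((W Δ X) ∩ X) − X)

No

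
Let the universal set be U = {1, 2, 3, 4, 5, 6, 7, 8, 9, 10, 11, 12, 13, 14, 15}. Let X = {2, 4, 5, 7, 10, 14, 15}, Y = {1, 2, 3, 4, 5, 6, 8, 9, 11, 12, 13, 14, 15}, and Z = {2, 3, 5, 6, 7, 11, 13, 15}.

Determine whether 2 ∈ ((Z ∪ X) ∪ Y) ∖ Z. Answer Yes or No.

2 ∈ Z and 2 ∈ X, so 2 ∈ Z ∪ X
2 ∈ (Z ∪ X) and 2 ∈ Y, so 2 ∈ (Z ∪ X) ∪ Y
2 ∈ ((Z ∪ X) ∪ Y) and 2 ∈ Z, so 2 ∉ ((Z ∪ X) ∪ Y) ∖ Z

No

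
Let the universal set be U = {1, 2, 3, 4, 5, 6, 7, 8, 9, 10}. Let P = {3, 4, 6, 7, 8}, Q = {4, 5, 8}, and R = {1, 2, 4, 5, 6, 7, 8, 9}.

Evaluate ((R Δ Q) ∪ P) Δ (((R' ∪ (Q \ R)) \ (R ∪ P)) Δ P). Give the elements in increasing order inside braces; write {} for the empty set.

R Δ Q = {1, 2, 6, 7, 9}
(R Δ Q) ∪ P = {1, 2, 3, 4, 6, 7, 8, 9}
R' = {3, 10}
Q \ R = {}
R' ∪ (Q \ R) = {3, 10}
R ∪ P = {1, 2, 3, 4, 5, 6, 7, 8, 9}
(R' ∪ (Q \ R)) \ (R ∪ P) = {10}
((R' ∪ (Q \ R)) \ (R ∪ P)) Δ P = {3, 4, 6, 7, 8, 10}
((R Δ Q) ∪ P) Δ (((R' ∪ (Q \ R)) \ (R ∪ P)) Δ P) = {1, 2, 9, 10}

{1, 2, 9, 10}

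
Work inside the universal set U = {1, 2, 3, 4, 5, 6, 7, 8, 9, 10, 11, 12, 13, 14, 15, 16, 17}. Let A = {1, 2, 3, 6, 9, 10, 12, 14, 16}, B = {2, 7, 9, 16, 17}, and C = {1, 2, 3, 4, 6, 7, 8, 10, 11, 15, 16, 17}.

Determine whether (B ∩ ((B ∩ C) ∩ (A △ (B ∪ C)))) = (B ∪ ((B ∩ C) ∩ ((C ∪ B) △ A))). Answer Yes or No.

B ∩ C = {2, 7, 16, 17}
B ∪ C = {1, 2, 3, 4, 6, 7, 8, 9, 10, 11, 15, 16, 17}
A △ (B ∪ C) = {4, 7, 8, 11, 12, 14, 15, 17}
(B ∩ C) ∩ (A △ (B ∪ C)) = {7, 17}
B ∩ ((B ∩ C) ∩ (A △ (B ∪ C))) = {7, 17}
C ∪ B = {1, 2, 3, 4, 6, 7, 8, 9, 10, 11, 15, 16, 17}
(C ∪ B) △ A = {4, 7, 8, 11, 12, 14, 15, 17}
(B ∩ C) ∩ ((C ∪ B) △ A) = {7, 17}
B ∪ ((B ∩ C) ∩ ((C ∪ B) △ A)) = {2, 7, 9, 16, 17}
2 ∈ B ∪ ((B ∩ C) ∩ ((C ∪ B) △ A)) but 2 ∉ B ∩ ((B ∩ C) ∩ (A △ (B ∪ C))), so they differ.

No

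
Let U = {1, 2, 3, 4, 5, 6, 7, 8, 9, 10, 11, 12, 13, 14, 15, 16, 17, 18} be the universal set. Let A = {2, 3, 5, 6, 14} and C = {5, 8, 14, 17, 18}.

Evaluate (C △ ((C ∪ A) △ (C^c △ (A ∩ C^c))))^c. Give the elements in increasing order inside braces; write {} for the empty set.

{5, 8, 14, 17, 18}

C ∪ A = {2, 3, 5, 6, 8, 14, 17, 18}
C^c = {1, 2, 3, 4, 6, 7, 9, 10, 11, 12, 13, 15, 16}
A ∩ C^c = {2, 3, 6}
C^c △ (A ∩ C^c) = {1, 4, 7, 9, 10, 11, 12, 13, 15, 16}
(C ∪ A) △ (C^c △ (A ∩ C^c)) = {1, 2, 3, 4, 5, 6, 7, 8, 9, 10, 11, 12, 13, 14, 15, 16, 17, 18}
C △ ((C ∪ A) △ (C^c △ (A ∩ C^c))) = {1, 2, 3, 4, 6, 7, 9, 10, 11, 12, 13, 15, 16}
(C △ ((C ∪ A) △ (C^c △ (A ∩ C^c))))^c = {5, 8, 14, 17, 18}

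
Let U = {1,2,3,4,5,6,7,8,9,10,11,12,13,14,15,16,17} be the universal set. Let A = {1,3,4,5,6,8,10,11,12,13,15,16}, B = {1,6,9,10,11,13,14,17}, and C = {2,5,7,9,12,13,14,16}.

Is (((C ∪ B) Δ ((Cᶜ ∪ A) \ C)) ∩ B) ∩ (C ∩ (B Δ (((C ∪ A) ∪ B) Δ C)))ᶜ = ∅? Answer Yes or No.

C ∪ B = {1,2,5,6,7,9,10,11,12,13,14,16,17}
Cᶜ = {1,3,4,6,8,10,11,15,17}
Cᶜ ∪ A = {1,3,4,5,6,8,10,11,12,13,15,16,17}
(Cᶜ ∪ A) \ C = {1,3,4,6,8,10,11,15,17}
(C ∪ B) Δ ((Cᶜ ∪ A) \ C) = {2,3,4,5,7,8,9,12,13,14,15,16}
((C ∪ B) Δ ((Cᶜ ∪ A) \ C)) ∩ B = {9,13,14}
C ∪ A = {1,2,3,4,5,6,7,8,9,10,11,12,13,14,15,16}
(C ∪ A) ∪ B = {1,2,3,4,5,6,7,8,9,10,11,12,13,14,15,16,17}
((C ∪ A) ∪ B) Δ C = {1,3,4,6,8,10,11,15,17}
B Δ (((C ∪ A) ∪ B) Δ C) = {3,4,8,9,13,14,15}
C ∩ (B Δ (((C ∪ A) ∪ B) Δ C)) = {9,13,14}
(C ∩ (B Δ (((C ∪ A) ∪ B) Δ C)))ᶜ = {1,2,3,4,5,6,7,8,10,11,12,15,16,17}
{9,13,14} and {1,2,3,4,5,6,7,8,10,11,12,15,16,17} share no elements.

Yes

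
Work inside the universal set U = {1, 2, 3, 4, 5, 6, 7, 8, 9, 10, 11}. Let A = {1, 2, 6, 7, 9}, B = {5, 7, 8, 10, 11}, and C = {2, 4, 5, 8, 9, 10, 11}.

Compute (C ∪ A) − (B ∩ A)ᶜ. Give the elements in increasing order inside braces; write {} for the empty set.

{7}

C ∪ A = {1, 2, 4, 5, 6, 7, 8, 9, 10, 11}
B ∩ A = {7}
(B ∩ A)ᶜ = {1, 2, 3, 4, 5, 6, 8, 9, 10, 11}
(C ∪ A) − (B ∩ A)ᶜ = {7}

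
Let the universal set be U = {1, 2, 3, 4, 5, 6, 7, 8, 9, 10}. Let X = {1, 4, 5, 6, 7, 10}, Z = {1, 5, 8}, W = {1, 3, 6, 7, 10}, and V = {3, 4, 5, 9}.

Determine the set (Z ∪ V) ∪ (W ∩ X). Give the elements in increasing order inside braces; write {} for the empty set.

Z ∪ V = {1, 3, 4, 5, 8, 9}
W ∩ X = {1, 6, 7, 10}
(Z ∪ V) ∪ (W ∩ X) = {1, 3, 4, 5, 6, 7, 8, 9, 10}

{1, 3, 4, 5, 6, 7, 8, 9, 10}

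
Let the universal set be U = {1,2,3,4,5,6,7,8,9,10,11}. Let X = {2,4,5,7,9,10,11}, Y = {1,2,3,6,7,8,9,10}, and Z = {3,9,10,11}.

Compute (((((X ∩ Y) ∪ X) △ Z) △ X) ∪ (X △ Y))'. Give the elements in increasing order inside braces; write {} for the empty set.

{2,7}

X ∩ Y = {2,7,9,10}
(X ∩ Y) ∪ X = {2,4,5,7,9,10,11}
((X ∩ Y) ∪ X) △ Z = {2,3,4,5,7}
(((X ∩ Y) ∪ X) △ Z) △ X = {3,9,10,11}
X △ Y = {1,3,4,5,6,8,11}
((((X ∩ Y) ∪ X) △ Z) △ X) ∪ (X △ Y) = {1,3,4,5,6,8,9,10,11}
(((((X ∩ Y) ∪ X) △ Z) △ X) ∪ (X △ Y))' = {2,7}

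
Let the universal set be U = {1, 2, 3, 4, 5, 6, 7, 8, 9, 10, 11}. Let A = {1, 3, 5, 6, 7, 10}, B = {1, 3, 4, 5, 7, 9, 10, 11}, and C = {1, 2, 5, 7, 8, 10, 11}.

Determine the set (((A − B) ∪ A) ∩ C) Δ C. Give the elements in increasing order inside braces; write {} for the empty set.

A − B = {6}
(A − B) ∪ A = {1, 3, 5, 6, 7, 10}
((A − B) ∪ A) ∩ C = {1, 5, 7, 10}
(((A − B) ∪ A) ∩ C) Δ C = {2, 8, 11}

{2, 8, 11}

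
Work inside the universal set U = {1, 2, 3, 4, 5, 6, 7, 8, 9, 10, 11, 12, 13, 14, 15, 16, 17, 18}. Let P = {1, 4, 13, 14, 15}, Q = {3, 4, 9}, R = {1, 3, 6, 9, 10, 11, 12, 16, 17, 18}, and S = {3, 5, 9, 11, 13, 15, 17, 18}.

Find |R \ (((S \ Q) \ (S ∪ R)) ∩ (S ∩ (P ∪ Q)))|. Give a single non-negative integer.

S \ Q = {5, 11, 13, 15, 17, 18}
S ∪ R = {1, 3, 5, 6, 9, 10, 11, 12, 13, 15, 16, 17, 18}
(S \ Q) \ (S ∪ R) = {}
P ∪ Q = {1, 3, 4, 9, 13, 14, 15}
S ∩ (P ∪ Q) = {3, 9, 13, 15}
((S \ Q) \ (S ∪ R)) ∩ (S ∩ (P ∪ Q)) = {}
R \ (((S \ Q) \ (S ∪ R)) ∩ (S ∩ (P ∪ Q))) = {1, 3, 6, 9, 10, 11, 12, 16, 17, 18}
|R \ (((S \ Q) \ (S ∪ R)) ∩ (S ∩ (P ∪ Q)))| = 10

10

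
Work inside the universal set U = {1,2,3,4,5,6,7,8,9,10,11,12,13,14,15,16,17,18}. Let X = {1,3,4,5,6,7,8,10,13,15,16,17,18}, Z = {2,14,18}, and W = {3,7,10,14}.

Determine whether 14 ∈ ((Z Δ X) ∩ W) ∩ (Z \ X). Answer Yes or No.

14 ∈ Z and 14 ∉ X, so 14 ∈ Z Δ X
14 ∈ (Z Δ X) and 14 ∈ W, so 14 ∈ (Z Δ X) ∩ W
14 ∈ Z and 14 ∉ X, so 14 ∈ Z \ X
14 ∈ ((Z Δ X) ∩ W) and 14 ∈ (Z \ X), so 14 ∈ ((Z Δ X) ∩ W) ∩ (Z \ X)

Yes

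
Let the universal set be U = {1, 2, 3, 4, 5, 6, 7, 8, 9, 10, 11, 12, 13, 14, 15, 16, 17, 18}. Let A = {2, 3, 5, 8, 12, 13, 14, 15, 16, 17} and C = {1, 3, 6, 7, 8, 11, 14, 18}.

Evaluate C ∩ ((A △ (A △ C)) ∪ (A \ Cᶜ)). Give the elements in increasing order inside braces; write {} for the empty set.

A △ C = {1, 2, 5, 6, 7, 11, 12, 13, 15, 16, 17, 18}
A △ (A △ C) = {1, 3, 6, 7, 8, 11, 14, 18}
Cᶜ = {2, 4, 5, 9, 10, 12, 13, 15, 16, 17}
A \ Cᶜ = {3, 8, 14}
(A △ (A △ C)) ∪ (A \ Cᶜ) = {1, 3, 6, 7, 8, 11, 14, 18}
C ∩ ((A △ (A △ C)) ∪ (A \ Cᶜ)) = {1, 3, 6, 7, 8, 11, 14, 18}

{1, 3, 6, 7, 8, 11, 14, 18}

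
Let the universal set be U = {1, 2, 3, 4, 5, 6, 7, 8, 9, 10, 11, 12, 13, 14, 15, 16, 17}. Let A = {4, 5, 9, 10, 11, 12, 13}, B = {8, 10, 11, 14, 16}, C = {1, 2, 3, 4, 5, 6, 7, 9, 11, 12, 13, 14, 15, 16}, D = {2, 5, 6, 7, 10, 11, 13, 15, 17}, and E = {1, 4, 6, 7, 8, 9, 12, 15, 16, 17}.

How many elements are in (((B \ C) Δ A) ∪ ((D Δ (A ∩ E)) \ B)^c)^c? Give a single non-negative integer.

B \ C = {8, 10}
(B \ C) Δ A = {4, 5, 8, 9, 11, 12, 13}
A ∩ E = {4, 9, 12}
D Δ (A ∩ E) = {2, 4, 5, 6, 7, 9, 10, 11, 12, 13, 15, 17}
(D Δ (A ∩ E)) \ B = {2, 4, 5, 6, 7, 9, 12, 13, 15, 17}
((D Δ (A ∩ E)) \ B)^c = {1, 3, 8, 10, 11, 14, 16}
((B \ C) Δ A) ∪ ((D Δ (A ∩ E)) \ B)^c = {1, 3, 4, 5, 8, 9, 10, 11, 12, 13, 14, 16}
(((B \ C) Δ A) ∪ ((D Δ (A ∩ E)) \ B)^c)^c = {2, 6, 7, 15, 17}
|(((B \ C) Δ A) ∪ ((D Δ (A ∩ E)) \ B)^c)^c| = 5

5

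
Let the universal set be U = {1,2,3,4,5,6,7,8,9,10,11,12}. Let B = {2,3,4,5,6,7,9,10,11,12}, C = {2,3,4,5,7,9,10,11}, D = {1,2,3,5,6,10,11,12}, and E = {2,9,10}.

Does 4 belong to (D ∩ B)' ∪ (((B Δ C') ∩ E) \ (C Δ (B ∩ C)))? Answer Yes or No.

4 ∉ D and 4 ∈ B, so 4 ∉ D ∩ B
4 ∈ (D ∩ B)' since 4 ∉ (D ∩ B)
4 ∈ C, so 4 ∉ C'
4 ∈ B and 4 ∉ C', so 4 ∈ B Δ C'
4 ∈ (B Δ C') and 4 ∉ E, so 4 ∉ (B Δ C') ∩ E
4 ∈ B and 4 ∈ C, so 4 ∈ B ∩ C
4 ∈ C and 4 ∈ (B ∩ C), so 4 ∉ C Δ (B ∩ C)
4 ∉ ((B Δ C') ∩ E) and 4 ∉ (C Δ (B ∩ C)), so 4 ∉ ((B Δ C') ∩ E) \ (C Δ (B ∩ C))
4 ∈ (D ∩ B)' and 4 ∉ (((B Δ C') ∩ E) \ (C Δ (B ∩ C))), so 4 ∈ (D ∩ B)' ∪ (((B Δ C') ∩ E) \ (C Δ (B ∩ C)))

Yes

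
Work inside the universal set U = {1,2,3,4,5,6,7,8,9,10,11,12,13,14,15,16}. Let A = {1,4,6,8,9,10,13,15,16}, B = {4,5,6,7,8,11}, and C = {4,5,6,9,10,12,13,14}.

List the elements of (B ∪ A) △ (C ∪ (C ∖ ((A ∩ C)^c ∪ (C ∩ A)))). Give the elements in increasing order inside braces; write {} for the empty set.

{1,7,8,11,12,14,15,16}

B ∪ A = {1,4,5,6,7,8,9,10,11,13,15,16}
A ∩ C = {4,6,9,10,13}
(A ∩ C)^c = {1,2,3,5,7,8,11,12,14,15,16}
C ∩ A = {4,6,9,10,13}
(A ∩ C)^c ∪ (C ∩ A) = {1,2,3,4,5,6,7,8,9,10,11,12,13,14,15,16}
C ∖ ((A ∩ C)^c ∪ (C ∩ A)) = {}
C ∪ (C ∖ ((A ∩ C)^c ∪ (C ∩ A))) = {4,5,6,9,10,12,13,14}
(B ∪ A) △ (C ∪ (C ∖ ((A ∩ C)^c ∪ (C ∩ A)))) = {1,7,8,11,12,14,15,16}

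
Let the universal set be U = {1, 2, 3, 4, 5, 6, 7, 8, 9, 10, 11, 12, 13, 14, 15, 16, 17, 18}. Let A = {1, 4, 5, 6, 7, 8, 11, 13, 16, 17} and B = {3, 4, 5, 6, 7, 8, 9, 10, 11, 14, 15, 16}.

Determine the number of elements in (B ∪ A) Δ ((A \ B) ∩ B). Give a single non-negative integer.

15

B ∪ A = {1, 3, 4, 5, 6, 7, 8, 9, 10, 11, 13, 14, 15, 16, 17}
A \ B = {1, 13, 17}
(A \ B) ∩ B = {}
(B ∪ A) Δ ((A \ B) ∩ B) = {1, 3, 4, 5, 6, 7, 8, 9, 10, 11, 13, 14, 15, 16, 17}
|(B ∪ A) Δ ((A \ B) ∩ B)| = 15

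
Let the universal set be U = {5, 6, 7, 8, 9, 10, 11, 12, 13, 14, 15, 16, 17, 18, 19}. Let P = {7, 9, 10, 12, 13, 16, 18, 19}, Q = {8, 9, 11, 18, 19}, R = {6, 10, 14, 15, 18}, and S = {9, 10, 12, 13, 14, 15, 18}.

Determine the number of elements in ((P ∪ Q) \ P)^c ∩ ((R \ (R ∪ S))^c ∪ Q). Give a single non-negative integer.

P ∪ Q = {7, 8, 9, 10, 11, 12, 13, 16, 18, 19}
(P ∪ Q) \ P = {8, 11}
((P ∪ Q) \ P)^c = {5, 6, 7, 9, 10, 12, 13, 14, 15, 16, 17, 18, 19}
R ∪ S = {6, 9, 10, 12, 13, 14, 15, 18}
R \ (R ∪ S) = {}
(R \ (R ∪ S))^c = {5, 6, 7, 8, 9, 10, 11, 12, 13, 14, 15, 16, 17, 18, 19}
(R \ (R ∪ S))^c ∪ Q = {5, 6, 7, 8, 9, 10, 11, 12, 13, 14, 15, 16, 17, 18, 19}
((P ∪ Q) \ P)^c ∩ ((R \ (R ∪ S))^c ∪ Q) = {5, 6, 7, 9, 10, 12, 13, 14, 15, 16, 17, 18, 19}
|((P ∪ Q) \ P)^c ∩ ((R \ (R ∪ S))^c ∪ Q)| = 13

13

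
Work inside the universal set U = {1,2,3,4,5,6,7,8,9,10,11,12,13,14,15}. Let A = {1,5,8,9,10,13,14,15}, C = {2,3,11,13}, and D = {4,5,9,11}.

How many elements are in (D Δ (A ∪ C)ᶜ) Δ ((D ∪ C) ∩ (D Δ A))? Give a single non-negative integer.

A ∪ C = {1,2,3,5,8,9,10,11,13,14,15}
(A ∪ C)ᶜ = {4,6,7,12}
D Δ (A ∪ C)ᶜ = {5,6,7,9,11,12}
D ∪ C = {2,3,4,5,9,11,13}
D Δ A = {1,4,8,10,11,13,14,15}
(D ∪ C) ∩ (D Δ A) = {4,11,13}
(D Δ (A ∪ C)ᶜ) Δ ((D ∪ C) ∩ (D Δ A)) = {4,5,6,7,9,12,13}
|(D Δ (A ∪ C)ᶜ) Δ ((D ∪ C) ∩ (D Δ A))| = 7

7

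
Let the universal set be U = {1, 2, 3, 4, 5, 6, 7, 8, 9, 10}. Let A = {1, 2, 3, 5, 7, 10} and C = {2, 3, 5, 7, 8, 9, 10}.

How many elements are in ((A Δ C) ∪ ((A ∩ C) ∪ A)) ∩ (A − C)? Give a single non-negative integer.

1

A Δ C = {1, 8, 9}
A ∩ C = {2, 3, 5, 7, 10}
(A ∩ C) ∪ A = {1, 2, 3, 5, 7, 10}
(A Δ C) ∪ ((A ∩ C) ∪ A) = {1, 2, 3, 5, 7, 8, 9, 10}
A − C = {1}
((A Δ C) ∪ ((A ∩ C) ∪ A)) ∩ (A − C) = {1}
|((A Δ C) ∪ ((A ∩ C) ∪ A)) ∩ (A − C)| = 1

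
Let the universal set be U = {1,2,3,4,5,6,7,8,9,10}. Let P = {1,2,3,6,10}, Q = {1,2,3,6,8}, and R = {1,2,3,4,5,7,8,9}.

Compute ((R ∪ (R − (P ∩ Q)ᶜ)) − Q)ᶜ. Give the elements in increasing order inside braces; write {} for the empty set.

P ∩ Q = {1,2,3,6}
(P ∩ Q)ᶜ = {4,5,7,8,9,10}
R − (P ∩ Q)ᶜ = {1,2,3}
R ∪ (R − (P ∩ Q)ᶜ) = {1,2,3,4,5,7,8,9}
(R ∪ (R − (P ∩ Q)ᶜ)) − Q = {4,5,7,9}
((R ∪ (R − (P ∩ Q)ᶜ)) − Q)ᶜ = {1,2,3,6,8,10}

{1,2,3,6,8,10}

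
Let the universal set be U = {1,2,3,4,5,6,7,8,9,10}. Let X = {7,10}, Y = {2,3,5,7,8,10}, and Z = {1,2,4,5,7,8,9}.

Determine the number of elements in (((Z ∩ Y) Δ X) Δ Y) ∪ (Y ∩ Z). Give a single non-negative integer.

5

Z ∩ Y = {2,5,7,8}
(Z ∩ Y) Δ X = {2,5,8,10}
((Z ∩ Y) Δ X) Δ Y = {3,7}
Y ∩ Z = {2,5,7,8}
(((Z ∩ Y) Δ X) Δ Y) ∪ (Y ∩ Z) = {2,3,5,7,8}
|(((Z ∩ Y) Δ X) Δ Y) ∪ (Y ∩ Z)| = 5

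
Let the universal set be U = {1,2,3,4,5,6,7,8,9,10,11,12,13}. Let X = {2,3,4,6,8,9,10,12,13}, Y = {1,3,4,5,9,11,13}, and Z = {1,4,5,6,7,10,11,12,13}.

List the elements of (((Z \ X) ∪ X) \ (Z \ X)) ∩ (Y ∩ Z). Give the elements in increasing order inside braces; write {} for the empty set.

Z \ X = {1,5,7,11}
(Z \ X) ∪ X = {1,2,3,4,5,6,7,8,9,10,11,12,13}
((Z \ X) ∪ X) \ (Z \ X) = {2,3,4,6,8,9,10,12,13}
Y ∩ Z = {1,4,5,11,13}
(((Z \ X) ∪ X) \ (Z \ X)) ∩ (Y ∩ Z) = {4,13}

{4,13}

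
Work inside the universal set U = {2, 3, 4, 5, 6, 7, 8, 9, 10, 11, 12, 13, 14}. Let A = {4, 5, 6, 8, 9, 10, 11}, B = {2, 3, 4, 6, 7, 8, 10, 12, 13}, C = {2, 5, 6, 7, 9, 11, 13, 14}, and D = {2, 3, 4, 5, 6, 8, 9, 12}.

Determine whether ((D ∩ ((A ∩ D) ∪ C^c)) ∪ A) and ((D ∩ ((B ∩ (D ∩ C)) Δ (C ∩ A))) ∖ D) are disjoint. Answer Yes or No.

Yes

A ∩ D = {4, 5, 6, 8, 9}
C^c = {3, 4, 8, 10, 12}
(A ∩ D) ∪ C^c = {3, 4, 5, 6, 8, 9, 10, 12}
D ∩ ((A ∩ D) ∪ C^c) = {3, 4, 5, 6, 8, 9, 12}
(D ∩ ((A ∩ D) ∪ C^c)) ∪ A = {3, 4, 5, 6, 8, 9, 10, 11, 12}
D ∩ C = {2, 5, 6, 9}
B ∩ (D ∩ C) = {2, 6}
C ∩ A = {5, 6, 9, 11}
(B ∩ (D ∩ C)) Δ (C ∩ A) = {2, 5, 9, 11}
D ∩ ((B ∩ (D ∩ C)) Δ (C ∩ A)) = {2, 5, 9}
(D ∩ ((B ∩ (D ∩ C)) Δ (C ∩ A))) ∖ D = {}
{3, 4, 5, 6, 8, 9, 10, 11, 12} and {} share no elements.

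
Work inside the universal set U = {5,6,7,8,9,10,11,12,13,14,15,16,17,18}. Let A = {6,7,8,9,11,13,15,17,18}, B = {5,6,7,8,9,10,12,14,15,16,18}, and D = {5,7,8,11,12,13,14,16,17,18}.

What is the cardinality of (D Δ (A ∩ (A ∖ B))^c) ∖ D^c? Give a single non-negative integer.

A ∖ B = {11,13,17}
A ∩ (A ∖ B) = {11,13,17}
(A ∩ (A ∖ B))^c = {5,6,7,8,9,10,12,14,15,16,18}
D Δ (A ∩ (A ∖ B))^c = {6,9,10,11,13,15,17}
D^c = {6,9,10,15}
(D Δ (A ∩ (A ∖ B))^c) ∖ D^c = {11,13,17}
|(D Δ (A ∩ (A ∖ B))^c) ∖ D^c| = 3

3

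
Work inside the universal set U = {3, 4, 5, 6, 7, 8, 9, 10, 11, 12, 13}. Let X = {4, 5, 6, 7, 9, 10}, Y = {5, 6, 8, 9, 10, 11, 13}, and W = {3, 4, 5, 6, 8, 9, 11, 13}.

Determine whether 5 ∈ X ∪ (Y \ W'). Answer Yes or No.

5 ∈ W, so 5 ∉ W'
5 ∈ Y and 5 ∉ W', so 5 ∈ Y \ W'
5 ∈ X and 5 ∈ (Y \ W'), so 5 ∈ X ∪ (Y \ W')

Yes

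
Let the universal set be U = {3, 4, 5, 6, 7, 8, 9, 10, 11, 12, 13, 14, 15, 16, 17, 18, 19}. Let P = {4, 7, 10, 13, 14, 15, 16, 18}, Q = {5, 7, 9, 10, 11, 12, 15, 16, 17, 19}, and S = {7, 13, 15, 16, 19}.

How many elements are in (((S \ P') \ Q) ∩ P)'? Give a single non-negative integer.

16

P' = {3, 5, 6, 8, 9, 11, 12, 17, 19}
S \ P' = {7, 13, 15, 16}
(S \ P') \ Q = {13}
((S \ P') \ Q) ∩ P = {13}
(((S \ P') \ Q) ∩ P)' = {3, 4, 5, 6, 7, 8, 9, 10, 11, 12, 14, 15, 16, 17, 18, 19}
|(((S \ P') \ Q) ∩ P)'| = 16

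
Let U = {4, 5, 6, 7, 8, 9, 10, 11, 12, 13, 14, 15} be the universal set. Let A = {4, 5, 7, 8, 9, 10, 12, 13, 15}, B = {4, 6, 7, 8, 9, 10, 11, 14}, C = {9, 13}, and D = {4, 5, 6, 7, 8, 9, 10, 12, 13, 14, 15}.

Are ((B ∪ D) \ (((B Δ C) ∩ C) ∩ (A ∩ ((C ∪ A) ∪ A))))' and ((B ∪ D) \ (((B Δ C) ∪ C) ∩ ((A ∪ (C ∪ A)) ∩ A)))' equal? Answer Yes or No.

No

B ∪ D = {4, 5, 6, 7, 8, 9, 10, 11, 12, 13, 14, 15}
B Δ C = {4, 6, 7, 8, 10, 11, 13, 14}
(B Δ C) ∩ C = {13}
C ∪ A = {4, 5, 7, 8, 9, 10, 12, 13, 15}
(C ∪ A) ∪ A = {4, 5, 7, 8, 9, 10, 12, 13, 15}
A ∩ ((C ∪ A) ∪ A) = {4, 5, 7, 8, 9, 10, 12, 13, 15}
((B Δ C) ∩ C) ∩ (A ∩ ((C ∪ A) ∪ A)) = {13}
(B ∪ D) \ (((B Δ C) ∩ C) ∩ (A ∩ ((C ∪ A) ∪ A))) = {4, 5, 6, 7, 8, 9, 10, 11, 12, 14, 15}
((B ∪ D) \ (((B Δ C) ∩ C) ∩ (A ∩ ((C ∪ A) ∪ A))))' = {13}
(B Δ C) ∪ C = {4, 6, 7, 8, 9, 10, 11, 13, 14}
A ∪ (C ∪ A) = {4, 5, 7, 8, 9, 10, 12, 13, 15}
(A ∪ (C ∪ A)) ∩ A = {4, 5, 7, 8, 9, 10, 12, 13, 15}
((B Δ C) ∪ C) ∩ ((A ∪ (C ∪ A)) ∩ A) = {4, 7, 8, 9, 10, 13}
(B ∪ D) \ (((B Δ C) ∪ C) ∩ ((A ∪ (C ∪ A)) ∩ A)) = {5, 6, 11, 12, 14, 15}
((B ∪ D) \ (((B Δ C) ∪ C) ∩ ((A ∪ (C ∪ A)) ∩ A)))' = {4, 7, 8, 9, 10, 13}
4 ∈ ((B ∪ D) \ (((B Δ C) ∪ C) ∩ ((A ∪ (C ∪ A)) ∩ A)))' but 4 ∉ ((B ∪ D) \ (((B Δ C) ∩ C) ∩ (A ∩ ((C ∪ A) ∪ A))))', so they differ.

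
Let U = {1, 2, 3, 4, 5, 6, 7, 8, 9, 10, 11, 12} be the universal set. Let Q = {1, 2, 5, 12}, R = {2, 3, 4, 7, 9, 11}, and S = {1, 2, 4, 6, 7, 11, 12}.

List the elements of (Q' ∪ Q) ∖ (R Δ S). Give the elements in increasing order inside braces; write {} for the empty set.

{2, 4, 5, 7, 8, 10, 11}

Q' = {3, 4, 6, 7, 8, 9, 10, 11}
Q' ∪ Q = {1, 2, 3, 4, 5, 6, 7, 8, 9, 10, 11, 12}
R Δ S = {1, 3, 6, 9, 12}
(Q' ∪ Q) ∖ (R Δ S) = {2, 4, 5, 7, 8, 10, 11}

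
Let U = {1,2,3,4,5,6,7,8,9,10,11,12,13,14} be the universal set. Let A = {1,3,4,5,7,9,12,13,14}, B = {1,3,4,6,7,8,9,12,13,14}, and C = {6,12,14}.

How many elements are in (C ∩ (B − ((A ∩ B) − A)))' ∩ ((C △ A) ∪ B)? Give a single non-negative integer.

8

A ∩ B = {1,3,4,7,9,12,13,14}
(A ∩ B) − A = {}
B − ((A ∩ B) − A) = {1,3,4,6,7,8,9,12,13,14}
C ∩ (B − ((A ∩ B) − A)) = {6,12,14}
(C ∩ (B − ((A ∩ B) − A)))' = {1,2,3,4,5,7,8,9,10,11,13}
C △ A = {1,3,4,5,6,7,9,13}
(C △ A) ∪ B = {1,3,4,5,6,7,8,9,12,13,14}
(C ∩ (B − ((A ∩ B) − A)))' ∩ ((C △ A) ∪ B) = {1,3,4,5,7,8,9,13}
|(C ∩ (B − ((A ∩ B) − A)))' ∩ ((C △ A) ∪ B)| = 8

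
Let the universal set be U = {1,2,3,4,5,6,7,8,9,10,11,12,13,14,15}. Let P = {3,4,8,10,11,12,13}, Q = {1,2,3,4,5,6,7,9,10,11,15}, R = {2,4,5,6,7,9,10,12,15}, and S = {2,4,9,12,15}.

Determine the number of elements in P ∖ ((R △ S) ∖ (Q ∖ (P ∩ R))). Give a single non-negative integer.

R △ S = {5,6,7,10}
P ∩ R = {4,10,12}
Q ∖ (P ∩ R) = {1,2,3,5,6,7,9,11,15}
(R △ S) ∖ (Q ∖ (P ∩ R)) = {10}
P ∖ ((R △ S) ∖ (Q ∖ (P ∩ R))) = {3,4,8,11,12,13}
|P ∖ ((R △ S) ∖ (Q ∖ (P ∩ R)))| = 6

6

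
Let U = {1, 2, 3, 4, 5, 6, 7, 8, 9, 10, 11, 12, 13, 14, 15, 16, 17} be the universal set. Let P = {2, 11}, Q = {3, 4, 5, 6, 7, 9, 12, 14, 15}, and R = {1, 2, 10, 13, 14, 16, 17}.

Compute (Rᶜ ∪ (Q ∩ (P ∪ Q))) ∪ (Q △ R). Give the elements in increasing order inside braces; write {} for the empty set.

{1, 2, 3, 4, 5, 6, 7, 8, 9, 10, 11, 12, 13, 14, 15, 16, 17}

Rᶜ = {3, 4, 5, 6, 7, 8, 9, 11, 12, 15}
P ∪ Q = {2, 3, 4, 5, 6, 7, 9, 11, 12, 14, 15}
Q ∩ (P ∪ Q) = {3, 4, 5, 6, 7, 9, 12, 14, 15}
Rᶜ ∪ (Q ∩ (P ∪ Q)) = {3, 4, 5, 6, 7, 8, 9, 11, 12, 14, 15}
Q △ R = {1, 2, 3, 4, 5, 6, 7, 9, 10, 12, 13, 15, 16, 17}
(Rᶜ ∪ (Q ∩ (P ∪ Q))) ∪ (Q △ R) = {1, 2, 3, 4, 5, 6, 7, 8, 9, 10, 11, 12, 13, 14, 15, 16, 17}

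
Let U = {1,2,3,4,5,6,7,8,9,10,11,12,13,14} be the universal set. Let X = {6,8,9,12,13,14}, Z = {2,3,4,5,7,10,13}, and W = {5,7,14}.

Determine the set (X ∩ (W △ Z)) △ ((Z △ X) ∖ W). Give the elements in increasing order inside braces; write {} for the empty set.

W △ Z = {2,3,4,10,13,14}
X ∩ (W △ Z) = {13,14}
Z △ X = {2,3,4,5,6,7,8,9,10,12,14}
(Z △ X) ∖ W = {2,3,4,6,8,9,10,12}
(X ∩ (W △ Z)) △ ((Z △ X) ∖ W) = {2,3,4,6,8,9,10,12,13,14}

{2,3,4,6,8,9,10,12,13,14}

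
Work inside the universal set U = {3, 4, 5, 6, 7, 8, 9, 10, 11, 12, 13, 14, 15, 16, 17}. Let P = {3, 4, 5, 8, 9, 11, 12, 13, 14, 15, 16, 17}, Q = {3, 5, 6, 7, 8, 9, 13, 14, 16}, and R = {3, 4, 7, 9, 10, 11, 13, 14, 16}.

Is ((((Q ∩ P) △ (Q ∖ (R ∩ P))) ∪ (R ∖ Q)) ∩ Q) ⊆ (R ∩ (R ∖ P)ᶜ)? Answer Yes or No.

No

Q ∩ P = {3, 5, 8, 9, 13, 14, 16}
R ∩ P = {3, 4, 9, 11, 13, 14, 16}
Q ∖ (R ∩ P) = {5, 6, 7, 8}
(Q ∩ P) △ (Q ∖ (R ∩ P)) = {3, 6, 7, 9, 13, 14, 16}
R ∖ Q = {4, 10, 11}
((Q ∩ P) △ (Q ∖ (R ∩ P))) ∪ (R ∖ Q) = {3, 4, 6, 7, 9, 10, 11, 13, 14, 16}
(((Q ∩ P) △ (Q ∖ (R ∩ P))) ∪ (R ∖ Q)) ∩ Q = {3, 6, 7, 9, 13, 14, 16}
R ∖ P = {7, 10}
(R ∖ P)ᶜ = {3, 4, 5, 6, 8, 9, 11, 12, 13, 14, 15, 16, 17}
R ∩ (R ∖ P)ᶜ = {3, 4, 9, 11, 13, 14, 16}
6 ∈ (((Q ∩ P) △ (Q ∖ (R ∩ P))) ∪ (R ∖ Q)) ∩ Q but 6 ∉ R ∩ (R ∖ P)ᶜ, so the inclusion fails.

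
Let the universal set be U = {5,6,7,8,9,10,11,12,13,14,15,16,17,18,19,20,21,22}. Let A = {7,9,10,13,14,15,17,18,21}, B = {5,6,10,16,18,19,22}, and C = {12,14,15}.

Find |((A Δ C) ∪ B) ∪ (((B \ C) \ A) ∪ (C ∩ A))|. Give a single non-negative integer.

15

A Δ C = {7,9,10,12,13,17,18,21}
(A Δ C) ∪ B = {5,6,7,9,10,12,13,16,17,18,19,21,22}
B \ C = {5,6,10,16,18,19,22}
(B \ C) \ A = {5,6,16,19,22}
C ∩ A = {14,15}
((B \ C) \ A) ∪ (C ∩ A) = {5,6,14,15,16,19,22}
((A Δ C) ∪ B) ∪ (((B \ C) \ A) ∪ (C ∩ A)) = {5,6,7,9,10,12,13,14,15,16,17,18,19,21,22}
|((A Δ C) ∪ B) ∪ (((B \ C) \ A) ∪ (C ∩ A))| = 15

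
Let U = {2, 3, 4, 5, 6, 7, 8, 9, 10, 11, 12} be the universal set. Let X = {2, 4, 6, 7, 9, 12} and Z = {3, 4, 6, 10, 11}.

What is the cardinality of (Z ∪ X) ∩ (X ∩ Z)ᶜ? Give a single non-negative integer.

7

Z ∪ X = {2, 3, 4, 6, 7, 9, 10, 11, 12}
X ∩ Z = {4, 6}
(X ∩ Z)ᶜ = {2, 3, 5, 7, 8, 9, 10, 11, 12}
(Z ∪ X) ∩ (X ∩ Z)ᶜ = {2, 3, 7, 9, 10, 11, 12}
|(Z ∪ X) ∩ (X ∩ Z)ᶜ| = 7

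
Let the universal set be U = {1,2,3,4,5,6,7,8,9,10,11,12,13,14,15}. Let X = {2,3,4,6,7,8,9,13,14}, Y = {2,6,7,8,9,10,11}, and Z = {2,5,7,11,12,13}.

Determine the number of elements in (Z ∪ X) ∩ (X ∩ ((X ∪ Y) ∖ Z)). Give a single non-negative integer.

6

Z ∪ X = {2,3,4,5,6,7,8,9,11,12,13,14}
X ∪ Y = {2,3,4,6,7,8,9,10,11,13,14}
(X ∪ Y) ∖ Z = {3,4,6,8,9,10,14}
X ∩ ((X ∪ Y) ∖ Z) = {3,4,6,8,9,14}
(Z ∪ X) ∩ (X ∩ ((X ∪ Y) ∖ Z)) = {3,4,6,8,9,14}
|(Z ∪ X) ∩ (X ∩ ((X ∪ Y) ∖ Z))| = 6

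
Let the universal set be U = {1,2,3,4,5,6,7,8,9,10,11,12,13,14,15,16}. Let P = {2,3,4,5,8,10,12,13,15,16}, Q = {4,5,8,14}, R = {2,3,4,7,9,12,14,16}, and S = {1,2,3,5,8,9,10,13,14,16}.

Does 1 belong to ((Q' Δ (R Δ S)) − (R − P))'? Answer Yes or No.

Yes

1 ∉ Q, so 1 ∈ Q'
1 ∉ R and 1 ∈ S, so 1 ∈ R Δ S
1 ∈ Q' and 1 ∈ (R Δ S), so 1 ∉ Q' Δ (R Δ S)
1 ∉ R and 1 ∉ P, so 1 ∉ R − P
1 ∉ (Q' Δ (R Δ S)) and 1 ∉ (R − P), so 1 ∉ (Q' Δ (R Δ S)) − (R − P)
1 ∈ ((Q' Δ (R Δ S)) − (R − P))' since 1 ∉ ((Q' Δ (R Δ S)) − (R − P))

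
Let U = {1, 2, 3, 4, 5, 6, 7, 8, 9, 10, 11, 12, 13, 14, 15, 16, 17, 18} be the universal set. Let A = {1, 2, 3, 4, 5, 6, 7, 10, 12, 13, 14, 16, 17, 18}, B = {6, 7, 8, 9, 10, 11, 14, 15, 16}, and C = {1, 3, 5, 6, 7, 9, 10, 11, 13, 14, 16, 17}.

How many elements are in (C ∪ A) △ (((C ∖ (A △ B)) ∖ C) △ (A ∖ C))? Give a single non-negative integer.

12

C ∪ A = {1, 2, 3, 4, 5, 6, 7, 9, 10, 11, 12, 13, 14, 16, 17, 18}
A △ B = {1, 2, 3, 4, 5, 8, 9, 11, 12, 13, 15, 17, 18}
C ∖ (A △ B) = {6, 7, 10, 14, 16}
(C ∖ (A △ B)) ∖ C = {}
A ∖ C = {2, 4, 12, 18}
((C ∖ (A △ B)) ∖ C) △ (A ∖ C) = {2, 4, 12, 18}
(C ∪ A) △ (((C ∖ (A △ B)) ∖ C) △ (A ∖ C)) = {1, 3, 5, 6, 7, 9, 10, 11, 13, 14, 16, 17}
|(C ∪ A) △ (((C ∖ (A △ B)) ∖ C) △ (A ∖ C))| = 12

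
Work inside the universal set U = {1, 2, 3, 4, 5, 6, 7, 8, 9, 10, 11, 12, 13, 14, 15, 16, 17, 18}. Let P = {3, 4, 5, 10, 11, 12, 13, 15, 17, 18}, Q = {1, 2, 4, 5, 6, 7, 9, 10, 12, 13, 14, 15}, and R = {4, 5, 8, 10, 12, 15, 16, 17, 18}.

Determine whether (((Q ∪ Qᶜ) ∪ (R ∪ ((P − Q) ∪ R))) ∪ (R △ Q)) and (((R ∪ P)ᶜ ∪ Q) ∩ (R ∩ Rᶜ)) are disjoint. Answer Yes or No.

Qᶜ = {3, 8, 11, 16, 17, 18}
Q ∪ Qᶜ = {1, 2, 3, 4, 5, 6, 7, 8, 9, 10, 11, 12, 13, 14, 15, 16, 17, 18}
P − Q = {3, 11, 17, 18}
(P − Q) ∪ R = {3, 4, 5, 8, 10, 11, 12, 15, 16, 17, 18}
R ∪ ((P − Q) ∪ R) = {3, 4, 5, 8, 10, 11, 12, 15, 16, 17, 18}
(Q ∪ Qᶜ) ∪ (R ∪ ((P − Q) ∪ R)) = {1, 2, 3, 4, 5, 6, 7, 8, 9, 10, 11, 12, 13, 14, 15, 16, 17, 18}
R △ Q = {1, 2, 6, 7, 8, 9, 13, 14, 16, 17, 18}
((Q ∪ Qᶜ) ∪ (R ∪ ((P − Q) ∪ R))) ∪ (R △ Q) = {1, 2, 3, 4, 5, 6, 7, 8, 9, 10, 11, 12, 13, 14, 15, 16, 17, 18}
R ∪ P = {3, 4, 5, 8, 10, 11, 12, 13, 15, 16, 17, 18}
(R ∪ P)ᶜ = {1, 2, 6, 7, 9, 14}
(R ∪ P)ᶜ ∪ Q = {1, 2, 4, 5, 6, 7, 9, 10, 12, 13, 14, 15}
Rᶜ = {1, 2, 3, 6, 7, 9, 11, 13, 14}
R ∩ Rᶜ = {}
((R ∪ P)ᶜ ∪ Q) ∩ (R ∩ Rᶜ) = {}
{1, 2, 3, 4, 5, 6, 7, 8, 9, 10, 11, 12, 13, 14, 15, 16, 17, 18} and {} share no elements.

Yes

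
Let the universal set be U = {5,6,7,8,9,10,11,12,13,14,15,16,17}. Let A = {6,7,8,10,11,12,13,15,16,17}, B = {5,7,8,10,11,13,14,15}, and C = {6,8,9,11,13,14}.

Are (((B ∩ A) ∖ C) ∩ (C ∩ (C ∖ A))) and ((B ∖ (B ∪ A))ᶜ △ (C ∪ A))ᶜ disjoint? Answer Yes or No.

B ∩ A = {7,8,10,11,13,15}
(B ∩ A) ∖ C = {7,10,15}
C ∖ A = {9,14}
C ∩ (C ∖ A) = {9,14}
((B ∩ A) ∖ C) ∩ (C ∩ (C ∖ A)) = {}
B ∪ A = {5,6,7,8,10,11,12,13,14,15,16,17}
B ∖ (B ∪ A) = {}
(B ∖ (B ∪ A))ᶜ = {5,6,7,8,9,10,11,12,13,14,15,16,17}
C ∪ A = {6,7,8,9,10,11,12,13,14,15,16,17}
(B ∖ (B ∪ A))ᶜ △ (C ∪ A) = {5}
((B ∖ (B ∪ A))ᶜ △ (C ∪ A))ᶜ = {6,7,8,9,10,11,12,13,14,15,16,17}
{} and {6,7,8,9,10,11,12,13,14,15,16,17} share no elements.

Yes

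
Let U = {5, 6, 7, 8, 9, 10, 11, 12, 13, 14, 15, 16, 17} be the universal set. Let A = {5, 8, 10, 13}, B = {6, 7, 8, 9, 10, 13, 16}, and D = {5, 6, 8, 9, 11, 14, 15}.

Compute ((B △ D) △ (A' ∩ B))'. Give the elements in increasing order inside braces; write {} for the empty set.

B △ D = {5, 7, 10, 11, 13, 14, 15, 16}
A' = {6, 7, 9, 11, 12, 14, 15, 16, 17}
A' ∩ B = {6, 7, 9, 16}
(B △ D) △ (A' ∩ B) = {5, 6, 9, 10, 11, 13, 14, 15}
((B △ D) △ (A' ∩ B))' = {7, 8, 12, 16, 17}

{7, 8, 12, 16, 17}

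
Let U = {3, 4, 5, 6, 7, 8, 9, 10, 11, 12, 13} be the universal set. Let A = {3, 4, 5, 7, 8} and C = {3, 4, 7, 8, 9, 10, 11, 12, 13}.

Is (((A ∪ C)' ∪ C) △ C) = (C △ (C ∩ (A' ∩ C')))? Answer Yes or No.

A ∪ C = {3, 4, 5, 7, 8, 9, 10, 11, 12, 13}
(A ∪ C)' = {6}
(A ∪ C)' ∪ C = {3, 4, 6, 7, 8, 9, 10, 11, 12, 13}
((A ∪ C)' ∪ C) △ C = {6}
A' = {6, 9, 10, 11, 12, 13}
C' = {5, 6}
A' ∩ C' = {6}
C ∩ (A' ∩ C') = {}
C △ (C ∩ (A' ∩ C')) = {3, 4, 7, 8, 9, 10, 11, 12, 13}
3 ∈ C △ (C ∩ (A' ∩ C')) but 3 ∉ ((A ∪ C)' ∪ C) △ C, so they differ.

No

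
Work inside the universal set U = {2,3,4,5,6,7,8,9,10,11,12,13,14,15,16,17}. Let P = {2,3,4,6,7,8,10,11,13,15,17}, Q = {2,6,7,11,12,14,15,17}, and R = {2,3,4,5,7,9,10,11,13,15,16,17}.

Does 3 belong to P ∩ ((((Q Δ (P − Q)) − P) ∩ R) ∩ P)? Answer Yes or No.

3 ∈ P and 3 ∉ Q, so 3 ∈ P − Q
3 ∉ Q and 3 ∈ (P − Q), so 3 ∈ Q Δ (P − Q)
3 ∈ (Q Δ (P − Q)) and 3 ∈ P, so 3 ∉ (Q Δ (P − Q)) − P
3 ∉ ((Q Δ (P − Q)) − P) and 3 ∈ R, so 3 ∉ ((Q Δ (P − Q)) − P) ∩ R
3 ∉ (((Q Δ (P − Q)) − P) ∩ R) and 3 ∈ P, so 3 ∉ (((Q Δ (P − Q)) − P) ∩ R) ∩ P
3 ∈ P and 3 ∉ ((((Q Δ (P − Q)) − P) ∩ R) ∩ P), so 3 ∉ P ∩ ((((Q Δ (P − Q)) − P) ∩ R) ∩ P)

No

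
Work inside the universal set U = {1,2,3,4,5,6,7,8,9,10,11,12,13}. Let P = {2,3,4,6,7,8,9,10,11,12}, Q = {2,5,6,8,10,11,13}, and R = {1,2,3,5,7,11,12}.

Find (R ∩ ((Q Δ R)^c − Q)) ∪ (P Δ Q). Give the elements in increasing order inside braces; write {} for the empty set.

{3,4,5,7,9,12,13}

Q Δ R = {1,3,6,7,8,10,12,13}
(Q Δ R)^c = {2,4,5,9,11}
(Q Δ R)^c − Q = {4,9}
R ∩ ((Q Δ R)^c − Q) = {}
P Δ Q = {3,4,5,7,9,12,13}
(R ∩ ((Q Δ R)^c − Q)) ∪ (P Δ Q) = {3,4,5,7,9,12,13}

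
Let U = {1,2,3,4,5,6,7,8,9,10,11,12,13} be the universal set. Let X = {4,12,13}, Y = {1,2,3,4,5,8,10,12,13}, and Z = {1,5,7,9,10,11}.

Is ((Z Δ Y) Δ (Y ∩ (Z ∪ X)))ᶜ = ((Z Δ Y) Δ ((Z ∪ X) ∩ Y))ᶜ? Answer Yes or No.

Z Δ Y = {2,3,4,7,8,9,11,12,13}
Z ∪ X = {1,4,5,7,9,10,11,12,13}
Y ∩ (Z ∪ X) = {1,4,5,10,12,13}
(Z Δ Y) Δ (Y ∩ (Z ∪ X)) = {1,2,3,5,7,8,9,10,11}
((Z Δ Y) Δ (Y ∩ (Z ∪ X)))ᶜ = {4,6,12,13}
(Z ∪ X) ∩ Y = {1,4,5,10,12,13}
(Z Δ Y) Δ ((Z ∪ X) ∩ Y) = {1,2,3,5,7,8,9,10,11}
((Z Δ Y) Δ ((Z ∪ X) ∩ Y))ᶜ = {4,6,12,13}
Both equal {4,6,12,13}, so ((Z Δ Y) Δ (Y ∩ (Z ∪ X)))ᶜ = ((Z Δ Y) Δ ((Z ∪ X) ∩ Y))ᶜ.

Yes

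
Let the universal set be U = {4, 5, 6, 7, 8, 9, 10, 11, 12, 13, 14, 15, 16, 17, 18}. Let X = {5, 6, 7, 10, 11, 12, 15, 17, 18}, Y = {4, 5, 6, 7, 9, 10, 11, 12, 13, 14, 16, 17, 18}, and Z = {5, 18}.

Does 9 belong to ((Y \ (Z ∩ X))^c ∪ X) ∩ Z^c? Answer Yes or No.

9 ∉ Z and 9 ∉ X, so 9 ∉ Z ∩ X
9 ∈ Y and 9 ∉ (Z ∩ X), so 9 ∈ Y \ (Z ∩ X)
9 ∉ (Y \ (Z ∩ X))^c since 9 ∈ (Y \ (Z ∩ X))
9 ∉ (Y \ (Z ∩ X))^c and 9 ∉ X, so 9 ∉ (Y \ (Z ∩ X))^c ∪ X
9 ∉ Z, so 9 ∈ Z^c
9 ∉ ((Y \ (Z ∩ X))^c ∪ X) and 9 ∈ Z^c, so 9 ∉ ((Y \ (Z ∩ X))^c ∪ X) ∩ Z^c

No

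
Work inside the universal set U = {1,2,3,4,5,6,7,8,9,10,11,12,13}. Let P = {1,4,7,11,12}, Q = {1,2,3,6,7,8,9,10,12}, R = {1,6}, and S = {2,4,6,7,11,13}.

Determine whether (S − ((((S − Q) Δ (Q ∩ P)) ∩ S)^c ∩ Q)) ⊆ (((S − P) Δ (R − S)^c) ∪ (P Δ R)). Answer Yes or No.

S − Q = {4,11,13}
Q ∩ P = {1,7,12}
(S − Q) Δ (Q ∩ P) = {1,4,7,11,12,13}
((S − Q) Δ (Q ∩ P)) ∩ S = {4,7,11,13}
(((S − Q) Δ (Q ∩ P)) ∩ S)^c = {1,2,3,5,6,8,9,10,12}
(((S − Q) Δ (Q ∩ P)) ∩ S)^c ∩ Q = {1,2,3,6,8,9,10,12}
S − ((((S − Q) Δ (Q ∩ P)) ∩ S)^c ∩ Q) = {4,7,11,13}
S − P = {2,6,13}
R − S = {1}
(R − S)^c = {2,3,4,5,6,7,8,9,10,11,12,13}
(S − P) Δ (R − S)^c = {3,4,5,7,8,9,10,11,12}
P Δ R = {4,6,7,11,12}
((S − P) Δ (R − S)^c) ∪ (P Δ R) = {3,4,5,6,7,8,9,10,11,12}
13 ∈ S − ((((S − Q) Δ (Q ∩ P)) ∩ S)^c ∩ Q) but 13 ∉ ((S − P) Δ (R − S)^c) ∪ (P Δ R), so the inclusion fails.

No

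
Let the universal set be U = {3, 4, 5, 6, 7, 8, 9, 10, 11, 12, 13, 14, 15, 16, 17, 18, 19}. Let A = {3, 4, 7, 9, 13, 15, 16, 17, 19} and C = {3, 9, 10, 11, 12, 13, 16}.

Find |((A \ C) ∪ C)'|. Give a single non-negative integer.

5

A \ C = {4, 7, 15, 17, 19}
(A \ C) ∪ C = {3, 4, 7, 9, 10, 11, 12, 13, 15, 16, 17, 19}
((A \ C) ∪ C)' = {5, 6, 8, 14, 18}
|((A \ C) ∪ C)'| = 5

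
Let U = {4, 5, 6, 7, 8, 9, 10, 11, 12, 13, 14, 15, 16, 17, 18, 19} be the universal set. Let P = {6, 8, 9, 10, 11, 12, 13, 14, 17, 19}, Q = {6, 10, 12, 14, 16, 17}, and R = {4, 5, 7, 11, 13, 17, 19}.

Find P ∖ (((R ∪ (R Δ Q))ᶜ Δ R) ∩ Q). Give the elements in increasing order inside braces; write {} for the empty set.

{6, 8, 9, 10, 11, 12, 13, 14, 19}

R Δ Q = {4, 5, 6, 7, 10, 11, 12, 13, 14, 16, 19}
R ∪ (R Δ Q) = {4, 5, 6, 7, 10, 11, 12, 13, 14, 16, 17, 19}
(R ∪ (R Δ Q))ᶜ = {8, 9, 15, 18}
(R ∪ (R Δ Q))ᶜ Δ R = {4, 5, 7, 8, 9, 11, 13, 15, 17, 18, 19}
((R ∪ (R Δ Q))ᶜ Δ R) ∩ Q = {17}
P ∖ (((R ∪ (R Δ Q))ᶜ Δ R) ∩ Q) = {6, 8, 9, 10, 11, 12, 13, 14, 19}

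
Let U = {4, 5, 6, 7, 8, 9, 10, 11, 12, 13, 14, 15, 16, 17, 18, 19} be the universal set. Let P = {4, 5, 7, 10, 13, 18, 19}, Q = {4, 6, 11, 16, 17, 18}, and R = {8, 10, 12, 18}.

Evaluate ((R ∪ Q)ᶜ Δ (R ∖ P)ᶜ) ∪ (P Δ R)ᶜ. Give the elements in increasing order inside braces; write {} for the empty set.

{4, 6, 9, 10, 11, 14, 15, 16, 17, 18}

R ∪ Q = {4, 6, 8, 10, 11, 12, 16, 17, 18}
(R ∪ Q)ᶜ = {5, 7, 9, 13, 14, 15, 19}
R ∖ P = {8, 12}
(R ∖ P)ᶜ = {4, 5, 6, 7, 9, 10, 11, 13, 14, 15, 16, 17, 18, 19}
(R ∪ Q)ᶜ Δ (R ∖ P)ᶜ = {4, 6, 10, 11, 16, 17, 18}
P Δ R = {4, 5, 7, 8, 12, 13, 19}
(P Δ R)ᶜ = {6, 9, 10, 11, 14, 15, 16, 17, 18}
((R ∪ Q)ᶜ Δ (R ∖ P)ᶜ) ∪ (P Δ R)ᶜ = {4, 6, 9, 10, 11, 14, 15, 16, 17, 18}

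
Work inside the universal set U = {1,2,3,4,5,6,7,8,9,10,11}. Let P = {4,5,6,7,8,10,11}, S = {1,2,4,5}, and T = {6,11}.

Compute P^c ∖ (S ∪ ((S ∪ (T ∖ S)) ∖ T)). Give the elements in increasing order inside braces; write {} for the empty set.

P^c = {1,2,3,9}
T ∖ S = {6,11}
S ∪ (T ∖ S) = {1,2,4,5,6,11}
(S ∪ (T ∖ S)) ∖ T = {1,2,4,5}
S ∪ ((S ∪ (T ∖ S)) ∖ T) = {1,2,4,5}
P^c ∖ (S ∪ ((S ∪ (T ∖ S)) ∖ T)) = {3,9}

{3,9}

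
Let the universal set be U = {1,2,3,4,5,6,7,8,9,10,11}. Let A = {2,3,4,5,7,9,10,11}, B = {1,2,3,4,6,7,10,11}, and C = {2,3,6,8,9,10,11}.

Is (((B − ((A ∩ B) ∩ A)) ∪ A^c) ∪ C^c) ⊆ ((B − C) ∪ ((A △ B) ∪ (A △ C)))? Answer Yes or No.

A ∩ B = {2,3,4,7,10,11}
(A ∩ B) ∩ A = {2,3,4,7,10,11}
B − ((A ∩ B) ∩ A) = {1,6}
A^c = {1,6,8}
(B − ((A ∩ B) ∩ A)) ∪ A^c = {1,6,8}
C^c = {1,4,5,7}
((B − ((A ∩ B) ∩ A)) ∪ A^c) ∪ C^c = {1,4,5,6,7,8}
B − C = {1,4,7}
A △ B = {1,5,6,9}
A △ C = {4,5,6,7,8}
(A △ B) ∪ (A △ C) = {1,4,5,6,7,8,9}
(B − C) ∪ ((A △ B) ∪ (A △ C)) = {1,4,5,6,7,8,9}
Every element of {1,4,5,6,7,8} is in {1,4,5,6,7,8,9}, so ((B − ((A ∩ B) ∩ A)) ∪ A^c) ∪ C^c ⊆ (B − C) ∪ ((A △ B) ∪ (A △ C)).

Yes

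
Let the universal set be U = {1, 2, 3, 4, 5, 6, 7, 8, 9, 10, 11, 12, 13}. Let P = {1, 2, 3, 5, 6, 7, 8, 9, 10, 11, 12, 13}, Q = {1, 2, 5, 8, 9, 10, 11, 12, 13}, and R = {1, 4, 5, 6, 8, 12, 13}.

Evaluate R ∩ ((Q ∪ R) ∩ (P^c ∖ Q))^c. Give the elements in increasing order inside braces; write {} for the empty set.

Q ∪ R = {1, 2, 4, 5, 6, 8, 9, 10, 11, 12, 13}
P^c = {4}
P^c ∖ Q = {4}
(Q ∪ R) ∩ (P^c ∖ Q) = {4}
((Q ∪ R) ∩ (P^c ∖ Q))^c = {1, 2, 3, 5, 6, 7, 8, 9, 10, 11, 12, 13}
R ∩ ((Q ∪ R) ∩ (P^c ∖ Q))^c = {1, 5, 6, 8, 12, 13}

{1, 5, 6, 8, 12, 13}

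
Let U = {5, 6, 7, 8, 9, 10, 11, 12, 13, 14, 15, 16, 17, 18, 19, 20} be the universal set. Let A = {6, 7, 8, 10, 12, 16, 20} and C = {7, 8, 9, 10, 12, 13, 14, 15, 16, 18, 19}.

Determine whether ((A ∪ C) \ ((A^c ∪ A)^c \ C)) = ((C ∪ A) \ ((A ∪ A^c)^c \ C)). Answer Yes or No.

Yes

A ∪ C = {6, 7, 8, 9, 10, 12, 13, 14, 15, 16, 18, 19, 20}
A^c = {5, 9, 11, 13, 14, 15, 17, 18, 19}
A^c ∪ A = {5, 6, 7, 8, 9, 10, 11, 12, 13, 14, 15, 16, 17, 18, 19, 20}
(A^c ∪ A)^c = {}
(A^c ∪ A)^c \ C = {}
(A ∪ C) \ ((A^c ∪ A)^c \ C) = {6, 7, 8, 9, 10, 12, 13, 14, 15, 16, 18, 19, 20}
C ∪ A = {6, 7, 8, 9, 10, 12, 13, 14, 15, 16, 18, 19, 20}
A ∪ A^c = {5, 6, 7, 8, 9, 10, 11, 12, 13, 14, 15, 16, 17, 18, 19, 20}
(A ∪ A^c)^c = {}
(A ∪ A^c)^c \ C = {}
(C ∪ A) \ ((A ∪ A^c)^c \ C) = {6, 7, 8, 9, 10, 12, 13, 14, 15, 16, 18, 19, 20}
Both equal {6, 7, 8, 9, 10, 12, 13, 14, 15, 16, 18, 19, 20}, so (A ∪ C) \ ((A^c ∪ A)^c \ C) = (C ∪ A) \ ((A ∪ A^c)^c \ C).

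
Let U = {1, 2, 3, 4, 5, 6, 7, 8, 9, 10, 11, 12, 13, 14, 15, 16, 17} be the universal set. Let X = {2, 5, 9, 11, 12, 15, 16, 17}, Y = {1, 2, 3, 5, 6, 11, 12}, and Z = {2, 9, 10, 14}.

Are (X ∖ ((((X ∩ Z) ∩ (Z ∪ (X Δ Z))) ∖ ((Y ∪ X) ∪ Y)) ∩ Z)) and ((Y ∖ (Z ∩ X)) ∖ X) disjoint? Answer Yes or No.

Yes

X ∩ Z = {2, 9}
X Δ Z = {5, 10, 11, 12, 14, 15, 16, 17}
Z ∪ (X Δ Z) = {2, 5, 9, 10, 11, 12, 14, 15, 16, 17}
(X ∩ Z) ∩ (Z ∪ (X Δ Z)) = {2, 9}
Y ∪ X = {1, 2, 3, 5, 6, 9, 11, 12, 15, 16, 17}
(Y ∪ X) ∪ Y = {1, 2, 3, 5, 6, 9, 11, 12, 15, 16, 17}
((X ∩ Z) ∩ (Z ∪ (X Δ Z))) ∖ ((Y ∪ X) ∪ Y) = {}
(((X ∩ Z) ∩ (Z ∪ (X Δ Z))) ∖ ((Y ∪ X) ∪ Y)) ∩ Z = {}
X ∖ ((((X ∩ Z) ∩ (Z ∪ (X Δ Z))) ∖ ((Y ∪ X) ∪ Y)) ∩ Z) = {2, 5, 9, 11, 12, 15, 16, 17}
Z ∩ X = {2, 9}
Y ∖ (Z ∩ X) = {1, 3, 5, 6, 11, 12}
(Y ∖ (Z ∩ X)) ∖ X = {1, 3, 6}
{2, 5, 9, 11, 12, 15, 16, 17} and {1, 3, 6} share no elements.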